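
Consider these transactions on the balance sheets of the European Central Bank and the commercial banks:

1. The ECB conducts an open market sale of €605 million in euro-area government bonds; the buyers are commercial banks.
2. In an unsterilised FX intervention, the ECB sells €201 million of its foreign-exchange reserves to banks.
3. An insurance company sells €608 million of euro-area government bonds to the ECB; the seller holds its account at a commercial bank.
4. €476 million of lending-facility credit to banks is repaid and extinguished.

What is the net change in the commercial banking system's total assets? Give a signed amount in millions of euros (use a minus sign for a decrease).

OMO sale (to banks) €605 million: just an asset swap on bank balance sheets → 0.
FX sale €201 million: just an asset swap on bank balance sheets → 0.
Asset purchase (from non-banks) €608 million: bank balance sheets expand → +€608M.
Discount-window repayment €476 million: bank balance sheets shrink → −€476M.
Net: 0 + 0 + 608 − 476 = +€132 million.

+€132 million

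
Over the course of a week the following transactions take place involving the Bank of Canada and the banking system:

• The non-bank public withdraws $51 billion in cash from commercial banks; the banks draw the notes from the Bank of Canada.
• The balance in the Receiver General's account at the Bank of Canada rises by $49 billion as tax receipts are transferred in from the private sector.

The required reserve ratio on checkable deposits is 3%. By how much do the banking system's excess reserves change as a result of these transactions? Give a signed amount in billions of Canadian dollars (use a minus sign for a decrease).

-$97 billion

Currency withdrawal $51 billion: reserves −$51B, deposits −$51B.
Government account inflow $49 billion: reserves −$49B, deposits −$49B.
Totals: Δreserves = −$100B, Δdeposits = −$100B.
Δrequired reserves = 3% × −$100B = −$3B.
Δexcess reserves = Δreserves − Δrequired = −$100B − (−$3B) = -$97 billion.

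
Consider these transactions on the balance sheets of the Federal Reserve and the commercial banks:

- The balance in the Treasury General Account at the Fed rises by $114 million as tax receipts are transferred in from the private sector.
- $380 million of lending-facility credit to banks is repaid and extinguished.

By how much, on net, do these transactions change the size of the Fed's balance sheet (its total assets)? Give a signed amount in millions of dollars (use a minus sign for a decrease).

Fed balance sheet:
  Assets:      Loans to banks −$380M
  Liabilities: Bank reserves −$494M, Government deposits +$114M
Commercial banking system:
  Assets:      Reserves at CB −$494M
  Liabilities: Checkable deposits −$114M, Borrowings from CB −$380M
Change in total Fed assets = -$380 million.

-$380 million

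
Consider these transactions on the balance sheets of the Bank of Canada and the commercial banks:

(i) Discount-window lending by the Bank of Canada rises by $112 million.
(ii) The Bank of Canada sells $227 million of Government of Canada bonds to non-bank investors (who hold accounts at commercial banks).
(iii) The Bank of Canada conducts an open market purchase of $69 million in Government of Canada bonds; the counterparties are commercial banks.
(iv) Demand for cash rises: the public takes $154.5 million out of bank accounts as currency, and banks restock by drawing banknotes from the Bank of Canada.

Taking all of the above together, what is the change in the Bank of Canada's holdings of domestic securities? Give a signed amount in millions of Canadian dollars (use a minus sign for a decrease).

-$158 million

Discount-window loan $112 million: the Bank of Canada's securities portfolio is untouched → 0.
Asset sale (to non-banks) $227 million: securities removed from the Bank of Canada's portfolio → −$227M.
OMO purchase (from banks) $69 million: securities added to the Bank of Canada's portfolio → +$69M.
Currency withdrawal $154.5 million: the Bank of Canada's securities portfolio is untouched → 0.
Net: 0 − 227 + 69 + 0 = -$158 million.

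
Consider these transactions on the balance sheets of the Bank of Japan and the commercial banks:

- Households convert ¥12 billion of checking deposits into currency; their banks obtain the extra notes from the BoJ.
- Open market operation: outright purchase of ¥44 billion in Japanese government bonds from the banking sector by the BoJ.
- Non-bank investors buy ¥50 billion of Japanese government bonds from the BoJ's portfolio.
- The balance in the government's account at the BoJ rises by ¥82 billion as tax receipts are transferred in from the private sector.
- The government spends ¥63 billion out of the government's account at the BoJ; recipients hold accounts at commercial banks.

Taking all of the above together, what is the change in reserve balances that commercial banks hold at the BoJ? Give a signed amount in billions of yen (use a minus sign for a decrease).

Currency withdrawal ¥12 billion: banks swap reserves for currency → −¥12B.
OMO purchase (from banks) ¥44 billion: the BoJ pays by crediting reserve accounts → +¥44B.
Asset sale (to non-banks) ¥50 billion: the non-bank buyers' banks settle from reserves → −¥50B.
Government account inflow ¥82 billion: funds move from bank reserves into the government account → −¥82B.
Government spending ¥63 billion: government payments flow into bank reserve accounts → +¥63B.
Net: −12 + 44 − 50 − 82 + 63 = -¥37 billion.

-¥37 billion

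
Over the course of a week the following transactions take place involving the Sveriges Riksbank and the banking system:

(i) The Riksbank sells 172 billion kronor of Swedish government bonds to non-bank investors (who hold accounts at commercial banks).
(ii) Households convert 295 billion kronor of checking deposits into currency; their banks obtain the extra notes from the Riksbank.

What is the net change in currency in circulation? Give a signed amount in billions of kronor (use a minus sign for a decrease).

Riksbank balance sheet:
  Assets:      Securities −172B
  Liabilities: Bank reserves −467B, Currency in circulation +295B
So the change in currency in circulation is +295 billion.

+295 billion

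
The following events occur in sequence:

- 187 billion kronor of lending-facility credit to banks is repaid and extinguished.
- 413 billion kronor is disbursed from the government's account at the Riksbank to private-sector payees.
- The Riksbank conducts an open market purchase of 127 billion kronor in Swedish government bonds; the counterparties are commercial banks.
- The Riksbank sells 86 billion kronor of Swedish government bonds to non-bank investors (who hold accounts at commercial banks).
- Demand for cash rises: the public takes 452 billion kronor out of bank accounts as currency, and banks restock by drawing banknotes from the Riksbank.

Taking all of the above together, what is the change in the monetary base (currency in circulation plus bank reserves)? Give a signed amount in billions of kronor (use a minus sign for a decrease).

Discount-window repayment 187 billion kronor: Riksbank balance sheet contracts → −187B.
Government spending 413 billion kronor: a non-base liability converts back to reserves → +413B.
OMO purchase (from banks) 127 billion kronor: Riksbank balance sheet expands → +127B.
Asset sale (to non-banks) 86 billion kronor: Riksbank balance sheet contracts → −86B.
Currency withdrawal 452 billion kronor: just a shift between currency and reserves — both are base money → 0.
Net: −187 + 413 + 127 − 86 + 0 = +267 billion.

+267 billion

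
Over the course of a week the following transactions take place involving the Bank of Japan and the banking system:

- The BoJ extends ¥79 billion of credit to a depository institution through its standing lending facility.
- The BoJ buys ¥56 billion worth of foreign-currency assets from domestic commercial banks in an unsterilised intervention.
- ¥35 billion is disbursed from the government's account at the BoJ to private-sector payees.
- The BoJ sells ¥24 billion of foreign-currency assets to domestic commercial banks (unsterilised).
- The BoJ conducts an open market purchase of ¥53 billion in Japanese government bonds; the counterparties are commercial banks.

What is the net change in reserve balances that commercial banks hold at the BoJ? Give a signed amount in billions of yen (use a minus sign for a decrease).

Discount-window loan ¥79 billion: the loan is credited to the bank's reserve account → +¥79B.
FX purchase ¥56 billion: the BoJ pays by crediting reserve accounts → +¥56B.
Government spending ¥35 billion: government payments flow into bank reserve accounts → +¥35B.
FX sale ¥24 billion: the buying banks pay out of their reserve balances → −¥24B.
OMO purchase (from banks) ¥53 billion: the BoJ pays by crediting reserve accounts → +¥53B.
Net: 79 + 56 + 35 − 24 + 53 = +¥199 billion.

+¥199 billion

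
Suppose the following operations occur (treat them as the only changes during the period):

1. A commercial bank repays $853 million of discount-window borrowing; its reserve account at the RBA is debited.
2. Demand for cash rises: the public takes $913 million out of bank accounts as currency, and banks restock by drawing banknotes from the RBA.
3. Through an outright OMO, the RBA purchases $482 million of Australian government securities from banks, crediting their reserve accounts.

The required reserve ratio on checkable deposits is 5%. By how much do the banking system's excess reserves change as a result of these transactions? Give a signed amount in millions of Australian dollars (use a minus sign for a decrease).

-$1238.35 million

Discount-window repayment $853 million: reserves −$853M, deposits 0.
Currency withdrawal $913 million: reserves −$913M, deposits −$913M.
OMO purchase (from banks) $482 million: reserves +$482M, deposits 0.
Totals: Δreserves = −$1284M, Δdeposits = −$913M.
Δrequired reserves = 5% × −$913M = −$45.65M.
Δexcess reserves = Δreserves − Δrequired = −$1284M − (−$45.65M) = -$1238.35 million.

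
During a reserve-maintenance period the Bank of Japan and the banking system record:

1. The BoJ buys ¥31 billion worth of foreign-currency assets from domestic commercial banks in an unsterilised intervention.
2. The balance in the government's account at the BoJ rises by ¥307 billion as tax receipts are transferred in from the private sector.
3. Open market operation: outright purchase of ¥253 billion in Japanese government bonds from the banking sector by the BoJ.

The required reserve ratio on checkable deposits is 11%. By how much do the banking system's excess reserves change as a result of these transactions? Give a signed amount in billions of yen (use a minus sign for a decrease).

+¥10.77 billion

FX purchase ¥31 billion: reserves +¥31B, deposits 0.
Government account inflow ¥307 billion: reserves −¥307B, deposits −¥307B.
OMO purchase (from banks) ¥253 billion: reserves +¥253B, deposits 0.
Totals: Δreserves = −¥23B, Δdeposits = −¥307B.
Δrequired reserves = 11% × −¥307B = −¥33.77B.
Δexcess reserves = Δreserves − Δrequired = −¥23B − (−¥33.77B) = +¥10.77 billion.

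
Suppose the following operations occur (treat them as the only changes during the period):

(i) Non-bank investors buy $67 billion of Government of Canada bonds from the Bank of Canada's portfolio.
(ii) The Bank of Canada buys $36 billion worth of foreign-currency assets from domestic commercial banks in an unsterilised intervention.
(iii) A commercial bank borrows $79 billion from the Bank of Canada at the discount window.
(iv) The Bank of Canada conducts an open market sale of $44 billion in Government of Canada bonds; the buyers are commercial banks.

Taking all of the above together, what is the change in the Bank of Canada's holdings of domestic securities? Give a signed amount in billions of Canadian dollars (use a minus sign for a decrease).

Bank of Canada balance sheet:
  Assets:      Securities −$111B, Loans to banks +$79B, Foreign assets +$36B
  Liabilities: Bank reserves +$4B
So the change in the Bank of Canada's holdings of domestic securities is -$111 billion.

-$111 billion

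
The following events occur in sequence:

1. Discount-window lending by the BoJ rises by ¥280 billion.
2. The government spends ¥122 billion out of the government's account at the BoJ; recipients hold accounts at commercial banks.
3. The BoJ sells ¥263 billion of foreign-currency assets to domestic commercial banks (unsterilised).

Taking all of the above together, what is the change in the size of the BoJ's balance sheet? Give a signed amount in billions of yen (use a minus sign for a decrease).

Discount-window loan ¥280 billion: a BoJ asset is acquired → +¥280B.
Government spending ¥122 billion: only the composition of liabilities changes → 0.
FX sale ¥263 billion: a BoJ asset is shed → −¥263B.
Net: 280 + 0 − 263 = +¥17 billion.

+¥17 billion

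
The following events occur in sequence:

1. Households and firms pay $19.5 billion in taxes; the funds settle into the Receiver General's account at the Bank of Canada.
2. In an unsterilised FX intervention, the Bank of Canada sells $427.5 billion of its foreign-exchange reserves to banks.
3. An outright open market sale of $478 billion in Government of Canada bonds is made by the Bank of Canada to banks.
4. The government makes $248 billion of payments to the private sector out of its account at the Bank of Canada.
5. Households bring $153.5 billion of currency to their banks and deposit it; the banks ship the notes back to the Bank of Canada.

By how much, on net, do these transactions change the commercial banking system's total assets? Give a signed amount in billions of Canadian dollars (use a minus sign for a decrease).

Bank of Canada balance sheet:
  Assets:      Securities −$478B, Foreign assets −$427.5B
  Liabilities: Bank reserves −$523.5B, Currency in circulation −$153.5B, Government deposits −$228.5B
Commercial banking system:
  Assets:      Reserves at CB −$523.5B, Securities +$478B, Foreign assets +$427.5B
  Liabilities: Checkable deposits +$382B
Change in total bank assets = +$382 billion.

+$382 billion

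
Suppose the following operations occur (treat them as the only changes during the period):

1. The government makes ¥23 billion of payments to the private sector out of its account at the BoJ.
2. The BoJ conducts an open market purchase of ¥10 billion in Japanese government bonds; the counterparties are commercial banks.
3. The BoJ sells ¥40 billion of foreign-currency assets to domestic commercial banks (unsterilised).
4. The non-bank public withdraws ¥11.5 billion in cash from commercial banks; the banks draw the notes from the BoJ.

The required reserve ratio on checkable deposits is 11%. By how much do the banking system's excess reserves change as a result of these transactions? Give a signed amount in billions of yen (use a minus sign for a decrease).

-¥19.765 billion

Government spending ¥23 billion: reserves +¥23B, deposits +¥23B.
OMO purchase (from banks) ¥10 billion: reserves +¥10B, deposits 0.
FX sale ¥40 billion: reserves −¥40B, deposits 0.
Currency withdrawal ¥11.5 billion: reserves −¥11.5B, deposits −¥11.5B.
Totals: Δreserves = −¥18.5B, Δdeposits = +¥11.5B.
Δrequired reserves = 11% × +¥11.5B = +¥1.265B.
Δexcess reserves = Δreserves − Δrequired = −¥18.5B − (+¥1.265B) = -¥19.765 billion.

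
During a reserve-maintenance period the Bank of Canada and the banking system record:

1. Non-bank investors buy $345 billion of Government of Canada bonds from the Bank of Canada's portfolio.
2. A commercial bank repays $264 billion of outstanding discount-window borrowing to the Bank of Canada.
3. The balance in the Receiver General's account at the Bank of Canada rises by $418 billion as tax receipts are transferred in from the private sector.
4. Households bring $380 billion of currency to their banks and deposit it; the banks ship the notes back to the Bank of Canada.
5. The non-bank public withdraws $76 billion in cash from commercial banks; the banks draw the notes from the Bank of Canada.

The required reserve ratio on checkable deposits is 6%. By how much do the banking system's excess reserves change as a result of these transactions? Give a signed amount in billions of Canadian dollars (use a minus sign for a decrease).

-$695.46 billion

Asset sale (to non-banks) $345 billion: reserves −$345B, deposits −$345B.
Discount-window repayment $264 billion: reserves −$264B, deposits 0.
Government account inflow $418 billion: reserves −$418B, deposits −$418B.
Currency deposit $380 billion: reserves +$380B, deposits +$380B.
Currency withdrawal $76 billion: reserves −$76B, deposits −$76B.
Totals: Δreserves = −$723B, Δdeposits = −$459B.
Δrequired reserves = 6% × −$459B = −$27.54B.
Δexcess reserves = Δreserves − Δrequired = −$723B − (−$27.54B) = -$695.46 billion.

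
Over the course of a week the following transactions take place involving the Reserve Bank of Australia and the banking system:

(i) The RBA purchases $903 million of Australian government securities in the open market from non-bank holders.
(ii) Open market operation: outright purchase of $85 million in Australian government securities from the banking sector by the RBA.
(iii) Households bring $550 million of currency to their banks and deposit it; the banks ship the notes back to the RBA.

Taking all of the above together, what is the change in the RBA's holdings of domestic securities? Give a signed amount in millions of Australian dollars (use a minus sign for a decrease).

+$988 million

RBA balance sheet:
  Assets:      Securities +$988M
  Liabilities: Bank reserves +$1538M, Currency in circulation −$550M
So the change in the RBA's holdings of domestic securities is +$988 million.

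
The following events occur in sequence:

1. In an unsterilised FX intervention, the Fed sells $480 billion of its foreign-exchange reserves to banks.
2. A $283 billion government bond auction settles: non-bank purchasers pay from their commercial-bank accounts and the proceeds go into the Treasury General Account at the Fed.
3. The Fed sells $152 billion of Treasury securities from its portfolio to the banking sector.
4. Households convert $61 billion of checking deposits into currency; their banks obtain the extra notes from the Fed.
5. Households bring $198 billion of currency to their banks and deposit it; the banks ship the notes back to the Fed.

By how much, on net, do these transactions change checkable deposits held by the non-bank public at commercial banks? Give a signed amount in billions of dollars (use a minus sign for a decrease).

FX sale $480 billion: the counterparty is a bank, so public deposits are unchanged → 0.
Government account inflow $283 billion: non-bank counterparties' bank balances fall → −$283B.
OMO sale (to banks) $152 billion: the counterparty is a bank, so public deposits are unchanged → 0.
Currency withdrawal $61 billion: non-bank counterparties' bank balances fall → −$61B.
Currency deposit $198 billion: non-bank counterparties' bank balances rise → +$198B.
Net: 0 − 283 + 0 − 61 + 198 = -$146 billion.

-$146 billion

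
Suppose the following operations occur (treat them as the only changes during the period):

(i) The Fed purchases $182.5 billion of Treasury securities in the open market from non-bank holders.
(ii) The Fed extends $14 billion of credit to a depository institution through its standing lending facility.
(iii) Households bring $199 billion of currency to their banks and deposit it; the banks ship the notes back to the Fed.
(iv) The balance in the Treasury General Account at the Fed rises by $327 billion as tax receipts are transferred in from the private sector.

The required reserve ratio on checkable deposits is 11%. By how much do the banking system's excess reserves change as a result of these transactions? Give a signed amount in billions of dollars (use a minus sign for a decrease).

+$62.505 billion

Asset purchase (from non-banks) $182.5 billion: reserves +$182.5B, deposits +$182.5B.
Discount-window loan $14 billion: reserves +$14B, deposits 0.
Currency deposit $199 billion: reserves +$199B, deposits +$199B.
Government account inflow $327 billion: reserves −$327B, deposits −$327B.
Totals: Δreserves = +$68.5B, Δdeposits = +$54.5B.
Δrequired reserves = 11% × +$54.5B = +$5.995B.
Δexcess reserves = Δreserves − Δrequired = +$68.5B − (+$5.995B) = +$62.505 billion.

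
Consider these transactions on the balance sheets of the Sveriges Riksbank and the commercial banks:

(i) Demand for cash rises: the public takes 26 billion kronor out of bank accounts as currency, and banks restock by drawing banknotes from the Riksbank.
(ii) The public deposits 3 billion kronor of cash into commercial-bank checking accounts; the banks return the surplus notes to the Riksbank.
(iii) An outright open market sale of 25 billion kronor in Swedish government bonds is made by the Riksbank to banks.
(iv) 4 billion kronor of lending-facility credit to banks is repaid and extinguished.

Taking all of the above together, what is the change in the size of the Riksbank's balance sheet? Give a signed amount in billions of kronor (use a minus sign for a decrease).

-29 billion

Currency withdrawal 26 billion kronor: only the composition of liabilities changes → 0.
Currency deposit 3 billion kronor: only the composition of liabilities changes → 0.
OMO sale (to banks) 25 billion kronor: a Riksbank asset is shed → −25B.
Discount-window repayment 4 billion kronor: a Riksbank asset is shed → −4B.
Net: 0 + 0 − 25 − 4 = -29 billion.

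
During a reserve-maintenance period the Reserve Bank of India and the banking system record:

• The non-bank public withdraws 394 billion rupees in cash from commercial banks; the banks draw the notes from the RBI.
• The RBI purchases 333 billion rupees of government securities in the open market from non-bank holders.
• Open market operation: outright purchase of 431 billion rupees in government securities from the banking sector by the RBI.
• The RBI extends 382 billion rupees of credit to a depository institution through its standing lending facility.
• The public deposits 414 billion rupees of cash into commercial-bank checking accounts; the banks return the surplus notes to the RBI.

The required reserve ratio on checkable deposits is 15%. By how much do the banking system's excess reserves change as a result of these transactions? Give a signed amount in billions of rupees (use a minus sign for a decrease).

Currency withdrawal 394 billion rupees: reserves −394B, deposits −394B.
Asset purchase (from non-banks) 333 billion rupees: reserves +333B, deposits +333B.
OMO purchase (from banks) 431 billion rupees: reserves +431B, deposits 0.
Discount-window loan 382 billion rupees: reserves +382B, deposits 0.
Currency deposit 414 billion rupees: reserves +414B, deposits +414B.
Totals: Δreserves = +1166B, Δdeposits = +353B.
Δrequired reserves = 15% × +353B = +52.95B.
Δexcess reserves = Δreserves − Δrequired = +1166B − (+52.95B) = +1113.05 billion.

+1113.05 billion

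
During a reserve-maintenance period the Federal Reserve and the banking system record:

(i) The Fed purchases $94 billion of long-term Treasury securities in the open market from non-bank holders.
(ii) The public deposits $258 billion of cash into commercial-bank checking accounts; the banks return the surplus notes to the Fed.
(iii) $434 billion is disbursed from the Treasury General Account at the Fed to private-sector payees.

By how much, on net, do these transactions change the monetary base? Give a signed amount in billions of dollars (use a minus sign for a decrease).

Asset purchase (from non-banks) $94 billion: Fed balance sheet expands → +$94B.
Currency deposit $258 billion: just a shift between currency and reserves — both are base money → 0.
Government spending $434 billion: a non-base liability converts back to reserves → +$434B.
Net: 94 + 0 + 434 = +$528 billion.

+$528 billion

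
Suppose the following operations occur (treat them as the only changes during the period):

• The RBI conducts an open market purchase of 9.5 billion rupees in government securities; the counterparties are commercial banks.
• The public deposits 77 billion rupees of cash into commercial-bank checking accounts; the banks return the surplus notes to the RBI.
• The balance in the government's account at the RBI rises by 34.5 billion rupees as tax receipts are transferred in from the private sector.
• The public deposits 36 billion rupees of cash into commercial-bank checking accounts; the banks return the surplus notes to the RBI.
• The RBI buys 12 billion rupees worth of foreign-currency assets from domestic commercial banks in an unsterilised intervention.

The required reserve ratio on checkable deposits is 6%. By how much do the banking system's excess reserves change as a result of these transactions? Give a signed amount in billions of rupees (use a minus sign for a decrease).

OMO purchase (from banks) 9.5 billion rupees: reserves +9.5B, deposits 0.
Currency deposit 77 billion rupees: reserves +77B, deposits +77B.
Government account inflow 34.5 billion rupees: reserves −34.5B, deposits −34.5B.
Currency deposit 36 billion rupees: reserves +36B, deposits +36B.
FX purchase 12 billion rupees: reserves +12B, deposits 0.
Totals: Δreserves = +100B, Δdeposits = +78.5B.
Δrequired reserves = 6% × +78.5B = +4.71B.
Δexcess reserves = Δreserves − Δrequired = +100B − (+4.71B) = +95.29 billion.

+95.29 billion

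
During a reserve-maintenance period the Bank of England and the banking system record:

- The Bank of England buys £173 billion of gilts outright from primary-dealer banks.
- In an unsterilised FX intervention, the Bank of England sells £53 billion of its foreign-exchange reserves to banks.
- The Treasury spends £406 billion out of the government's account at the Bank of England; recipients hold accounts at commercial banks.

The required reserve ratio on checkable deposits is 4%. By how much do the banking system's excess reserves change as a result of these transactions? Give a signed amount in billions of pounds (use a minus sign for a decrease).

OMO purchase (from banks) £173 billion: reserves +£173B, deposits 0.
FX sale £53 billion: reserves −£53B, deposits 0.
Government spending £406 billion: reserves +£406B, deposits +£406B.
Totals: Δreserves = +£526B, Δdeposits = +£406B.
Δrequired reserves = 4% × +£406B = +£16.24B.
Δexcess reserves = Δreserves − Δrequired = +£526B − (+£16.24B) = +£509.76 billion.

+£509.76 billion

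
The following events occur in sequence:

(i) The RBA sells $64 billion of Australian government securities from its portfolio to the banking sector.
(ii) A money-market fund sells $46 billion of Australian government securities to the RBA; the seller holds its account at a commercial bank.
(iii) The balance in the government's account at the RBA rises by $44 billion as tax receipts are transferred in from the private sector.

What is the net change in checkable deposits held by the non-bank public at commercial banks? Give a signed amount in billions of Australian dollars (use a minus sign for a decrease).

+$2 billion

OMO sale (to banks) $64 billion: the counterparty is a bank, so public deposits are unchanged → 0.
Asset purchase (from non-banks) $46 billion: non-bank counterparties' bank balances rise → +$46B.
Government account inflow $44 billion: non-bank counterparties' bank balances fall → −$44B.
Net: 0 + 46 − 44 = +$2 billion.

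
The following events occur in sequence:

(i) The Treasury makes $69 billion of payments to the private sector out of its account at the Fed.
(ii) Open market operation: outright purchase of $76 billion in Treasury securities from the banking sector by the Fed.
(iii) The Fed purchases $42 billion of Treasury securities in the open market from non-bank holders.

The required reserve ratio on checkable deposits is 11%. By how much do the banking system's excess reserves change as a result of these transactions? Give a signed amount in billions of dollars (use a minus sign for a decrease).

+$174.79 billion

Government spending $69 billion: reserves +$69B, deposits +$69B.
OMO purchase (from banks) $76 billion: reserves +$76B, deposits 0.
Asset purchase (from non-banks) $42 billion: reserves +$42B, deposits +$42B.
Totals: Δreserves = +$187B, Δdeposits = +$111B.
Δrequired reserves = 11% × +$111B = +$12.21B.
Δexcess reserves = Δreserves − Δrequired = +$187B − (+$12.21B) = +$174.79 billion.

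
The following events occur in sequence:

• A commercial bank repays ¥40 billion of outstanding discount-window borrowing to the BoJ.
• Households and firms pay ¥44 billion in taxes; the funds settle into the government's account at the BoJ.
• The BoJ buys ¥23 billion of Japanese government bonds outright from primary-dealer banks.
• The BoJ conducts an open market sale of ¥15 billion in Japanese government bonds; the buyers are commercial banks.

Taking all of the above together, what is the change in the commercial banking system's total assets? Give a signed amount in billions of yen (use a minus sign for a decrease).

-¥84 billion

Discount-window repayment ¥40 billion: bank balance sheets shrink → −¥40B.
Government account inflow ¥44 billion: bank balance sheets shrink → −¥44B.
OMO purchase (from banks) ¥23 billion: just an asset swap on bank balance sheets → 0.
OMO sale (to banks) ¥15 billion: just an asset swap on bank balance sheets → 0.
Net: −40 − 44 + 0 + 0 = -¥84 billion.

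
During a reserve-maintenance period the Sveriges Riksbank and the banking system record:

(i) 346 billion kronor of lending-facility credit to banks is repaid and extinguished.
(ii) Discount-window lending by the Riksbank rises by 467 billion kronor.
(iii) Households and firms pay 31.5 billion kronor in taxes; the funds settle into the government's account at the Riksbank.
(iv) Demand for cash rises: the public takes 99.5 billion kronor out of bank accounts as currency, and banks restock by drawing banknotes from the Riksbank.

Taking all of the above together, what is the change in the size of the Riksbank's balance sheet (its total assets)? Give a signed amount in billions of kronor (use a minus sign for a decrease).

+121 billion

Discount-window repayment 346 billion kronor: a Riksbank asset is shed → −346B.
Discount-window loan 467 billion kronor: a Riksbank asset is acquired → +467B.
Government account inflow 31.5 billion kronor: only the composition of liabilities changes → 0.
Currency withdrawal 99.5 billion kronor: only the composition of liabilities changes → 0.
Net: −346 + 467 + 0 + 0 = +121 billion.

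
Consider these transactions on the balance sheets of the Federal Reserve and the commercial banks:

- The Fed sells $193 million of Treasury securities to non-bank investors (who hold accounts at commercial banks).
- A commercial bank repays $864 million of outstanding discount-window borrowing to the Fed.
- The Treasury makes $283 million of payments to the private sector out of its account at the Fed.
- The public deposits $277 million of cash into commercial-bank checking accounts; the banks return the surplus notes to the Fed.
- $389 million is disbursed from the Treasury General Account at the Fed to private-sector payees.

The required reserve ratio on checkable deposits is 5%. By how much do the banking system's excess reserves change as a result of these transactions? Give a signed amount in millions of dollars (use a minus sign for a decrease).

-$145.8 million

Asset sale (to non-banks) $193 million: reserves −$193M, deposits −$193M.
Discount-window repayment $864 million: reserves −$864M, deposits 0.
Government spending $283 million: reserves +$283M, deposits +$283M.
Currency deposit $277 million: reserves +$277M, deposits +$277M.
Government spending $389 million: reserves +$389M, deposits +$389M.
Totals: Δreserves = −$108M, Δdeposits = +$756M.
Δrequired reserves = 5% × +$756M = +$37.8M.
Δexcess reserves = Δreserves − Δrequired = −$108M − (+$37.8M) = -$145.8 million.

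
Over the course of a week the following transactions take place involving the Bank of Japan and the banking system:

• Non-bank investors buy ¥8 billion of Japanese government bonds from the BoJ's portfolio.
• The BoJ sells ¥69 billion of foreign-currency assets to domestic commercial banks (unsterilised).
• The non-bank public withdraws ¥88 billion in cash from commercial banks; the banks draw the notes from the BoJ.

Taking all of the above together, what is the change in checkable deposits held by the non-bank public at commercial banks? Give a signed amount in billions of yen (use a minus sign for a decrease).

BoJ balance sheet:
  Assets:      Securities −¥8B, Foreign assets −¥69B
  Liabilities: Bank reserves −¥165B, Currency in circulation +¥88B
Commercial banking system:
  Assets:      Reserves at CB −¥165B, Foreign assets +¥69B
  Liabilities: Checkable deposits −¥96B
So the change in checkable deposits held by the non-bank public at commercial banks is -¥96 billion.

-¥96 billion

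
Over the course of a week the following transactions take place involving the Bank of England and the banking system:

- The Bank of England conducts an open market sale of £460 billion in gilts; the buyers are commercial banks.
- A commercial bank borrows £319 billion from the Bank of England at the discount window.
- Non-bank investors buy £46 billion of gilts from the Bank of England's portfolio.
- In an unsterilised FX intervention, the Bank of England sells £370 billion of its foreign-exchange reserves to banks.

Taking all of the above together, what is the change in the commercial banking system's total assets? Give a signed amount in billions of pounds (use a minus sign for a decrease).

OMO sale (to banks) £460 billion: just an asset swap on bank balance sheets → 0.
Discount-window loan £319 billion: bank balance sheets expand → +£319B.
Asset sale (to non-banks) £46 billion: bank balance sheets shrink → −£46B.
FX sale £370 billion: just an asset swap on bank balance sheets → 0.
Net: 0 + 319 − 46 + 0 = +£273 billion.

+£273 billion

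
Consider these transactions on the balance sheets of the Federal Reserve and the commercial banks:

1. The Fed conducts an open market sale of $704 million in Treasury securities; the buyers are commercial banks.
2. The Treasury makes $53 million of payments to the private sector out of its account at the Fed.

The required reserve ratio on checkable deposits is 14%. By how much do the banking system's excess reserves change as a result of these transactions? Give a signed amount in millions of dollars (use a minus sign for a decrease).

OMO sale (to banks) $704 million: reserves −$704M, deposits 0.
Government spending $53 million: reserves +$53M, deposits +$53M.
Totals: Δreserves = −$651M, Δdeposits = +$53M.
Δrequired reserves = 14% × +$53M = +$7.42M.
Δexcess reserves = Δreserves − Δrequired = −$651M − (+$7.42M) = -$658.42 million.

-$658.42 million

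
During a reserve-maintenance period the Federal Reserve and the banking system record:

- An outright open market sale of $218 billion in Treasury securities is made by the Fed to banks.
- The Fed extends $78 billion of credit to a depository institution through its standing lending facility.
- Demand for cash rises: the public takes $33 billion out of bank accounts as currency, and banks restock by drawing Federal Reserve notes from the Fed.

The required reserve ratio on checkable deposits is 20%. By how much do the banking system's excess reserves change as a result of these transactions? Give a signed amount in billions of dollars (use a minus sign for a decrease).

-$166.4 billion

OMO sale (to banks) $218 billion: reserves −$218B, deposits 0.
Discount-window loan $78 billion: reserves +$78B, deposits 0.
Currency withdrawal $33 billion: reserves −$33B, deposits −$33B.
Totals: Δreserves = −$173B, Δdeposits = −$33B.
Δrequired reserves = 20% × −$33B = −$6.6B.
Δexcess reserves = Δreserves − Δrequired = −$173B − (−$6.6B) = -$166.4 billion.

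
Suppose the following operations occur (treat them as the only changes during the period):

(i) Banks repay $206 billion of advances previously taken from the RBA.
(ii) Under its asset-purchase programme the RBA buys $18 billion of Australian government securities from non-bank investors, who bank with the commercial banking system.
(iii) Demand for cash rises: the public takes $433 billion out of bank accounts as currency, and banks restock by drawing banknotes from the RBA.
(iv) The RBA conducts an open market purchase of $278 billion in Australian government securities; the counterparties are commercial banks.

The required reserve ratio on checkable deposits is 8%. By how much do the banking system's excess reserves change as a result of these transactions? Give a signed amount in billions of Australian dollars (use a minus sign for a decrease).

Discount-window repayment $206 billion: reserves −$206B, deposits 0.
Asset purchase (from non-banks) $18 billion: reserves +$18B, deposits +$18B.
Currency withdrawal $433 billion: reserves −$433B, deposits −$433B.
OMO purchase (from banks) $278 billion: reserves +$278B, deposits 0.
Totals: Δreserves = −$343B, Δdeposits = −$415B.
Δrequired reserves = 8% × −$415B = −$33.2B.
Δexcess reserves = Δreserves − Δrequired = −$343B − (−$33.2B) = -$309.8 billion.

-$309.8 billion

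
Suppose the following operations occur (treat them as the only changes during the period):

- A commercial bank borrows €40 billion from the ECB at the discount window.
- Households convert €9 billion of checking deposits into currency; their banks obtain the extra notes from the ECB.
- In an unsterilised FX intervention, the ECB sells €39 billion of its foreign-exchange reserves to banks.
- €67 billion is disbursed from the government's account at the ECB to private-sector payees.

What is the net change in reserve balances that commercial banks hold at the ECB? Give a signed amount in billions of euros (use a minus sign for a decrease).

Discount-window loan €40 billion: the loan is credited to the bank's reserve account → +€40B.
Currency withdrawal €9 billion: banks swap reserves for currency → −€9B.
FX sale €39 billion: the buying banks pay out of their reserve balances → −€39B.
Government spending €67 billion: government payments flow into bank reserve accounts → +€67B.
Net: 40 − 9 − 39 + 67 = +€59 billion.

+€59 billion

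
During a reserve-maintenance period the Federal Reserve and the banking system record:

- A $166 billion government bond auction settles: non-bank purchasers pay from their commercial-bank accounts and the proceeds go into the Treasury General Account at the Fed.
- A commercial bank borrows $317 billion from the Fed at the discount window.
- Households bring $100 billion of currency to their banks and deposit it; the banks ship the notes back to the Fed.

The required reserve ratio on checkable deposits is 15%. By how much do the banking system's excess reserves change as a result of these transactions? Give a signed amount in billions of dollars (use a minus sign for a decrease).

Government account inflow $166 billion: reserves −$166B, deposits −$166B.
Discount-window loan $317 billion: reserves +$317B, deposits 0.
Currency deposit $100 billion: reserves +$100B, deposits +$100B.
Totals: Δreserves = +$251B, Δdeposits = −$66B.
Δrequired reserves = 15% × −$66B = −$9.9B.
Δexcess reserves = Δreserves − Δrequired = +$251B − (−$9.9B) = +$260.9 billion.

+$260.9 billion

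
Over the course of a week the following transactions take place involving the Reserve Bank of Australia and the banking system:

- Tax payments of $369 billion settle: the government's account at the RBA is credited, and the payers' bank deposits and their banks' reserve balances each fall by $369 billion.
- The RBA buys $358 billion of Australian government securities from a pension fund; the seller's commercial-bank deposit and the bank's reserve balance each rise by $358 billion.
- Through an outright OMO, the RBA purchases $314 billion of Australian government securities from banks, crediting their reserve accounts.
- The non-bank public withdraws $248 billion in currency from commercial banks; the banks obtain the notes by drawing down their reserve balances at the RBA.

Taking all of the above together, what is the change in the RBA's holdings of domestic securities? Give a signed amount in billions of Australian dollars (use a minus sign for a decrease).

Government account inflow $369 billion: the RBA's securities portfolio is untouched → 0.
Asset purchase (from non-banks) $358 billion: securities added to the RBA's portfolio → +$358B.
OMO purchase (from banks) $314 billion: securities added to the RBA's portfolio → +$314B.
Currency withdrawal $248 billion: the RBA's securities portfolio is untouched → 0.
Net: 0 + 358 + 314 + 0 = +$672 billion.

+$672 billion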